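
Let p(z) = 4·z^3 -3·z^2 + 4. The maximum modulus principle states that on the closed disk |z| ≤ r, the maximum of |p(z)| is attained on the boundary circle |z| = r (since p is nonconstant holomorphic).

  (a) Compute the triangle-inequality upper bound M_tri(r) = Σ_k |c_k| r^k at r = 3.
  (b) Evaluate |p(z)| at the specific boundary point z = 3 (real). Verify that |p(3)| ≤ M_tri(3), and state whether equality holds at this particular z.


Coefficients: c_0 = 4, c_1 = 0, c_2 = -3, c_3 = 4. Radius r = 3.
Part (a). Triangle bound: M_tri(r) = Σ_k |c_k| r^k
  = |4|·3^0 + |0|·3^1 + |-3|·3^2 + |4|·3^3
  = 4 + 0 + 27 + 108 = 139.
This bounds M(r) := max_{|z|=r} |p(z)| from above; equality holds iff all terms c_k z^k can be made to align in phase at a single z on |z|=r.
Part (b). At z = 3 (real, on the circle |z| = r):
  p(3) = (4)·3^0 + (0)·3^1 + (-3)·3^2 + (4)·3^3 = 85.
  |p(3)| = 85.
Check: |p(3)| = 85 ≤ 139 = M_tri(3). ✓ Equality does not hold at z = 3 (the coefficients have mixed signs, so the terms do not all align in phase there).

M_tri(3) = 139; |p(3)| = 85; equality at z=3: no.


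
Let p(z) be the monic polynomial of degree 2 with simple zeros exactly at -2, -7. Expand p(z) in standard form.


The polynomial is p(z) = ∏_{α ∈ S} (z − α), where S = {-2, -7}.
Expanding the product yields: p(z) = z^2 + 9·z + 14.
The resulting polynomial has degree 2 and real coefficients as required.

p(z) = z^2 + 9·z + 14.


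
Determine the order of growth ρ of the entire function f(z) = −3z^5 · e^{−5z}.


M(r) = max_{|z|=r} |-3|·|z|^5·|e^{−5z}| = 3·r^5 · e^{5r^1} (the factors attain their maxima compatibly on |z|=r). Then log M(r) = log 3 + 5·log r + 5r^1, dominated by the last term, so log log M(r) ~ 1·log r. The polynomial factor -3z^5 contributes only a log r term and does not affect the order. ρ = 1.
Therefore ρ = 1.

Order ρ = 1.


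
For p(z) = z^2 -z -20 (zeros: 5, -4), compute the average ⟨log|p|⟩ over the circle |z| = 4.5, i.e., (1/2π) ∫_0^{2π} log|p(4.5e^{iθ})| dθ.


Zeros: -4, 5; r = 4.5.
Inside |z| < r: -4. Outside (|z| ≥ r): 5.
p(0) = -20, so log|p(0)| = log(20) = 2.9957.
Apply Jensen: I(r) = log|p(0)| + Σ_k log(r/|z_k|), summed over zeros inside |z| < r.
  log(r/|z_k|) for z_k = -4: log(4.5/4) = 0.1178
  Outside zeros (5) contribute nothing to the Jensen sum.
Sum over inside zeros: 0.1178.
I(r) = log|p(0)| + (inside sum) = 2.9957 + 0.1178 = 3.1135.
Note: since some zeros are outside |z| ≤ r, the simplified n·log(r) form does NOT apply — only the inside zeros contribute.

I(r) ≈ 3.1135.


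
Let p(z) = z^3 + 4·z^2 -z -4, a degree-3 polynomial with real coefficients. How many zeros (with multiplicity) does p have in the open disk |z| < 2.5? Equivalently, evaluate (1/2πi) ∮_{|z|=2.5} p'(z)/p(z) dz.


The zeros of p are: -4, -1, 1.
Their magnitudes are: 4, 1, 1.
Zeros with |z| < R = 2.5: -1, 1.
Count = 2.
By the argument principle, (1/2πi) ∮_{|z|=R} p'(z)/p(z) dz equals exactly this count.

Number of zeros inside |z| < 2.5: 2.


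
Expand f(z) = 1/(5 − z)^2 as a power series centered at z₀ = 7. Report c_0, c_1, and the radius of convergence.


Let w = z − z₀, so z = z₀ + w.
Then 5 − z = 5 − (z₀ + w) = (5 − z₀) − w = -2 − w.
f(z) = 1/(-2 − w)^2 = (1/(-2)^2) · (1 − w/(-2))^{−2}.
By the binomial series (1−u)^{−2} = Σ_{n≥0} C(n+1, 1) u^n for |u|<1, with u = w/(-2):
  c_n = C(n+1, 1) / (-2)^(n+2).
  c_0 = 1/(-2)^2 = 1/4.
  c_1 = 2/(-2)^3 = -1/4.
The series is valid for |w/d| < 1, i.e. |z − z₀| < |d|.
Radius of convergence: R = |5 − z₀| = |-2| = 2 (distance from z₀ to the singularity z = 5).

c_0 = 1/4, c_1 = -1/4; R = 2.


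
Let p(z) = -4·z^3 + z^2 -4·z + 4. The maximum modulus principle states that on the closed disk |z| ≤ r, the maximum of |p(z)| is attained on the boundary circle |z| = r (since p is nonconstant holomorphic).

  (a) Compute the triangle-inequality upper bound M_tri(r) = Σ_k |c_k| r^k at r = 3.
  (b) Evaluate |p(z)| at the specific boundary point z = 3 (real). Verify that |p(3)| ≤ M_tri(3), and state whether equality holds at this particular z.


Coefficients: c_0 = 4, c_1 = -4, c_2 = 1, c_3 = -4. Radius r = 3.
Part (a). Triangle bound: M_tri(r) = Σ_k |c_k| r^k
  = |4|·3^0 + |-4|·3^1 + |1|·3^2 + |-4|·3^3
  = 4 + 12 + 9 + 108 = 133.
This bounds M(r) := max_{|z|=r} |p(z)| from above; equality holds iff all terms c_k z^k can be made to align in phase at a single z on |z|=r.
Part (b). At z = 3 (real, on the circle |z| = r):
  p(3) = (4)·3^0 + (-4)·3^1 + (1)·3^2 + (-4)·3^3 = -107.
  |p(3)| = 107.
Check: |p(3)| = 107 ≤ 133 = M_tri(3). ✓ Equality does not hold at z = 3 (the coefficients have mixed signs, so the terms do not all align in phase there).

M_tri(3) = 133; |p(3)| = 107; equality at z=3: no.


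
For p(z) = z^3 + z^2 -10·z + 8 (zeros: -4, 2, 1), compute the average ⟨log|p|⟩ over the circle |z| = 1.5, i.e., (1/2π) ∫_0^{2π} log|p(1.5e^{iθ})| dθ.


Zeros: -4, 1, 2; r = 1.5.
Inside |z| < r: 1. Outside (|z| ≥ r): -4, 2.
p(0) = 8, so log|p(0)| = log(8) = 2.0794.
Apply Jensen: I(r) = log|p(0)| + Σ_k log(r/|z_k|), summed over zeros inside |z| < r.
  log(r/|z_k|) for z_k = 1: log(1.5/1) = 0.4055
  Outside zeros (-4, 2) contribute nothing to the Jensen sum.
Sum over inside zeros: 0.4055.
I(r) = log|p(0)| + (inside sum) = 2.0794 + 0.4055 = 2.4849.
Note: since some zeros are outside |z| ≤ r, the simplified n·log(r) form does NOT apply — only the inside zeros contribute.

I(r) ≈ 2.4849.


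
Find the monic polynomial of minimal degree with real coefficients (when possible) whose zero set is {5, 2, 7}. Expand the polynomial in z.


The polynomial is p(z) = ∏_{α ∈ S} (z − α), where S = {5, 2, 7}.
Expanding the product yields: p(z) = z^3 -14·z^2 + 59·z -70.
The resulting polynomial has degree 3 and real coefficients as required.

p(z) = z^3 -14·z^2 + 59·z -70.


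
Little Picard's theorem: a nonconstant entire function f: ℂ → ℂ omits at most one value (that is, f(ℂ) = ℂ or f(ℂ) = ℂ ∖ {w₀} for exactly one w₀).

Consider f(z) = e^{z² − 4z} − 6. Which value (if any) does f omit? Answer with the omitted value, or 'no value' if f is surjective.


Little Picard bounds the complement of f(ℂ) to at most one point.
The exponent g(z) = z² − 4z is a nonconstant polynomial, hence surjective onto ℂ. So e^{g(z)} takes every value in {e^w : w ∈ ℂ} = ℂ ∖ {0}. Adding -6 shifts the range to ℂ ∖ {-6}. f omits exactly -6.

Omitted value: -6.


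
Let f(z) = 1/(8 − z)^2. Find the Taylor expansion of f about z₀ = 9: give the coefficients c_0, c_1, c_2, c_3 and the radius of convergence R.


Let w = z − z₀, so z = z₀ + w.
Then 8 − z = 8 − (z₀ + w) = (8 − z₀) − w = -1 − w.
f(z) = 1/(-1 − w)^2 = (1/(-1)^2) · (1 − w/(-1))^{−2}.
By the binomial series (1−u)^{−2} = Σ_{n≥0} C(n+1, 1) u^n for |u|<1, with u = w/(-1):
  c_n = C(n+1, 1) / (-1)^(n+2).
  c_0 = 1/(-1)^2 = 1.
  c_1 = 2/(-1)^3 = -2.
  c_2 = 3/(-1)^4 = 3.
  c_3 = 4/(-1)^5 = -4.
The series is valid for |w/d| < 1, i.e. |z − z₀| < |d|.
Radius of convergence: R = |8 − z₀| = |-1| = 1 (distance from z₀ to the singularity z = 8).

c_0 = 1, c_1 = -2, c_2 = 3, c_3 = -4; R = 1.


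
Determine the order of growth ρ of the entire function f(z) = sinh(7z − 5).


sinh(w) is a linear combination of e^{iw} and e^{−iw} (or e^w, e^{−w} in the hyperbolic case), so |sinh(w)| ≤ e^{|w|}. With w = 7z − 5, |w| ≤ 7|z| + 5 = 7r + 5 on |z| = r, giving M(r) ≤ e^{7r + 5}, so ρ ≤ 1. On a suitable ray (z = it for sin/cos; z = t for sinh/cosh, t real → ∞), |sinh(7z − 5)| grows like e^{7|t|}/2, so ρ ≥ 1. Hence ρ = 1.
Therefore ρ = 1.

Order ρ = 1.


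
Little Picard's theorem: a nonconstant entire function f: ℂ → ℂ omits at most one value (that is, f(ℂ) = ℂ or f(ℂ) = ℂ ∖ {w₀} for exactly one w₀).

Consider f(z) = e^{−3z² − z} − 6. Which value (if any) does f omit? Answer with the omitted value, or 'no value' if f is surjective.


Little Picard bounds the complement of f(ℂ) to at most one point.
The exponent g(z) = −3z² − z is a nonconstant polynomial, hence surjective onto ℂ. So e^{g(z)} takes every value in {e^w : w ∈ ℂ} = ℂ ∖ {0}. Adding -6 shifts the range to ℂ ∖ {-6}. f omits exactly -6.

Omitted value: -6.


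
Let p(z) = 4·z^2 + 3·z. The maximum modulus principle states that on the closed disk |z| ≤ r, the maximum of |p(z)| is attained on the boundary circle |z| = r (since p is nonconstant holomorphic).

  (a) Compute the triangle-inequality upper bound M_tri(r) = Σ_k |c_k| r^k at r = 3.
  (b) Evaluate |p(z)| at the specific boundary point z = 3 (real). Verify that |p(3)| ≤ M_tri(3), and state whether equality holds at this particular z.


Coefficients: c_0 = 0, c_1 = 3, c_2 = 4. Radius r = 3.
Part (a). Triangle bound: M_tri(r) = Σ_k |c_k| r^k
  = |0|·3^0 + |3|·3^1 + |4|·3^2
  = 0 + 9 + 36 = 45.
This bounds M(r) := max_{|z|=r} |p(z)| from above; equality holds iff all terms c_k z^k can be made to align in phase at a single z on |z|=r.
Part (b). At z = 3 (real, on the circle |z| = r):
  p(3) = (0)·3^0 + (3)·3^1 + (4)·3^2 = 45.
  |p(3)| = 45.
Since all nonzero coefficients share the same sign, |p(3)| = 45 = M_tri(3); the triangle bound is attained at z = 3, so in fact M(r) = 45.

M_tri(3) = 45; |p(3)| = 45; equality at z=3: yes.


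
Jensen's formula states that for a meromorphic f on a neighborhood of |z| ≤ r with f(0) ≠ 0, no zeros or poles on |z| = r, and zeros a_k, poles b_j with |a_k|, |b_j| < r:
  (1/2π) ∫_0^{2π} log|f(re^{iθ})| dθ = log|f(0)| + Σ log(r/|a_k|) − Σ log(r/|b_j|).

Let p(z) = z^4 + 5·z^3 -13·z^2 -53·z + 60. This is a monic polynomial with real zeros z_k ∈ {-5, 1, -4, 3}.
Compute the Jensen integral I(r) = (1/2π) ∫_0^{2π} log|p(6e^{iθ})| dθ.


Zeros: -5, -4, 1, 3; r = 6.
Inside |z| < r: -5, -4, 1, 3. Outside (|z| ≥ r): ∅.
p(0) = 60, so log|p(0)| = log(60) = 4.0943.
Apply Jensen: I(r) = log|p(0)| + Σ_k log(r/|z_k|), summed over zeros inside |z| < r.
  log(r/|z_k|) for z_k = -5: log(6/5) = 0.1823
  log(r/|z_k|) for z_k = 1: log(6/1) = 1.7918
  log(r/|z_k|) for z_k = -4: log(6/4) = 0.4055
  log(r/|z_k|) for z_k = 3: log(6/3) = 0.6931
Sum over inside zeros: 3.0727.
I(r) = log|p(0)| + (inside sum) = 4.0943 + 3.0727 = 7.1670.
Closed form (all zeros inside, monic): I(r) = n·log(r) = 4·log(6) = 7.1670. ✓

I(r) ≈ 7.1670.


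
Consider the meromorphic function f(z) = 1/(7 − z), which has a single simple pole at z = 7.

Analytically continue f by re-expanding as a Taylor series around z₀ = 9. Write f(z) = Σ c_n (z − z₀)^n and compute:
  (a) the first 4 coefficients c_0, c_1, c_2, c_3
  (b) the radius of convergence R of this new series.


Let w = z − z₀, so z = z₀ + w.
Then 7 − z = 7 − (z₀ + w) = (7 − z₀) − w = -2 − w.
f(z) = 1/(-2 − w) = (1/(-2)) · 1/(1 − w/(-2)) = Σ_{n≥0} w^n / (-2)^(n+1).
So c_n = 1/(-2)^(n+1):
  c_0 = 1/(-2)^1 = -1/2.
  c_1 = 1/(-2)^2 = 1/4.
  c_2 = 1/(-2)^3 = -1/8.
  c_3 = 1/(-2)^4 = 1/16.
The series is valid for |w/d| < 1, i.e. |z − z₀| < |d|.
Radius of convergence: R = |7 − z₀| = |-2| = 2 (distance from z₀ to the singularity z = 7).

c_0 = -1/2, c_1 = 1/4, c_2 = -1/8, c_3 = 1/16; R = 2.


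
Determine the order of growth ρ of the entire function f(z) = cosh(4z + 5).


cosh(w) is a linear combination of e^{iw} and e^{−iw} (or e^w, e^{−w} in the hyperbolic case), so |cosh(w)| ≤ e^{|w|}. With w = 4z + 5, |w| ≤ 4|z| + 5 = 4r + 5 on |z| = r, giving M(r) ≤ e^{4r + 5}, so ρ ≤ 1. On a suitable ray (z = it for sin/cos; z = t for sinh/cosh, t real → ∞), |cosh(4z + 5)| grows like e^{4|t|}/2, so ρ ≥ 1. Hence ρ = 1.
Therefore ρ = 1.

Order ρ = 1.


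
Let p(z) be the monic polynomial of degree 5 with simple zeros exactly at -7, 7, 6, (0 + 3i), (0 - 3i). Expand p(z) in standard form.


The polynomial is p(z) = ∏_{α ∈ S} (z − α), where S = {-7, 7, 6, (0 + 3i), (0 - 3i)}.
Expanding the product yields: p(z) = z^5 -6·z^4 -40·z^3 + 240·z^2 -441·z + 2646.
Note conjugate pairs combine to real quadratics: (z − (0+3i))(z − (0−3i)) = z² + 9.
The resulting polynomial has degree 5 and real coefficients as required.

p(z) = z^5 -6·z^4 -40·z^3 + 240·z^2 -441·z + 2646.


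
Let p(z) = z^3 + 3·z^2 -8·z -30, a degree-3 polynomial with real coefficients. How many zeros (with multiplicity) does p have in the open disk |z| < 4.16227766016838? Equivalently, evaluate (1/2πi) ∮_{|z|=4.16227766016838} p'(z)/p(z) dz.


The zeros of p are: 3, (-3 + 1i), (-3 - 1i).
Their magnitudes are: 3, 3.162, 3.162.
Zeros with |z| < R = 4.16227766016838: 3, (-3 + 1i), (-3 - 1i).
Count = 3.
By the argument principle, (1/2πi) ∮_{|z|=R} p'(z)/p(z) dz equals exactly this count.

Number of zeros inside |z| < 4.16227766016838: 3.


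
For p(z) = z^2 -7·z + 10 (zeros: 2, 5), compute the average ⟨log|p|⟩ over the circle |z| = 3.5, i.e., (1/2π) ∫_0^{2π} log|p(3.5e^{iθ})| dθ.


Zeros: 2, 5; r = 3.5.
Inside |z| < r: 2. Outside (|z| ≥ r): 5.
p(0) = 10, so log|p(0)| = log(10) = 2.3026.
Apply Jensen: I(r) = log|p(0)| + Σ_k log(r/|z_k|), summed over zeros inside |z| < r.
  log(r/|z_k|) for z_k = 2: log(3.5/2) = 0.5596
  Outside zeros (5) contribute nothing to the Jensen sum.
Sum over inside zeros: 0.5596.
I(r) = log|p(0)| + (inside sum) = 2.3026 + 0.5596 = 2.8622.
Note: since some zeros are outside |z| ≤ r, the simplified n·log(r) form does NOT apply — only the inside zeros contribute.

I(r) ≈ 2.8622.


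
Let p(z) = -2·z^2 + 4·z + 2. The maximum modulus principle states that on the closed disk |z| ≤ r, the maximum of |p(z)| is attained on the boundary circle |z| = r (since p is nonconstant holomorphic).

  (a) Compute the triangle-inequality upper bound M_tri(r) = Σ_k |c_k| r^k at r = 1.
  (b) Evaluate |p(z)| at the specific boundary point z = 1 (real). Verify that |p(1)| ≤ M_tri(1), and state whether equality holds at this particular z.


Coefficients: c_0 = 2, c_1 = 4, c_2 = -2. Radius r = 1.
Part (a). Triangle bound: M_tri(r) = Σ_k |c_k| r^k
  = |2|·1^0 + |4|·1^1 + |-2|·1^2
  = 2 + 4 + 2 = 8.
This bounds M(r) := max_{|z|=r} |p(z)| from above; equality holds iff all terms c_k z^k can be made to align in phase at a single z on |z|=r.
Part (b). At z = 1 (real, on the circle |z| = r):
  p(1) = (2)·1^0 + (4)·1^1 + (-2)·1^2 = 4.
  |p(1)| = 4.
Check: |p(1)| = 4 ≤ 8 = M_tri(1). ✓ Equality does not hold at z = 1 (the coefficients have mixed signs, so the terms do not all align in phase there).

M_tri(1) = 8; |p(1)| = 4; equality at z=1: no.


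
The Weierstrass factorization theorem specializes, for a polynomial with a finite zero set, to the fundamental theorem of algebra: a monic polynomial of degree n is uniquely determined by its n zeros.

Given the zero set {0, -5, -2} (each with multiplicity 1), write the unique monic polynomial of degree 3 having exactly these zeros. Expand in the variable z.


The polynomial is p(z) = ∏_{α ∈ S} (z − α), where S = {0, -5, -2}.
Expanding the product yields: p(z) = z^3 + 7·z^2 + 10·z.
The resulting polynomial has degree 3 and real coefficients as required.

p(z) = z^3 + 7·z^2 + 10·z.


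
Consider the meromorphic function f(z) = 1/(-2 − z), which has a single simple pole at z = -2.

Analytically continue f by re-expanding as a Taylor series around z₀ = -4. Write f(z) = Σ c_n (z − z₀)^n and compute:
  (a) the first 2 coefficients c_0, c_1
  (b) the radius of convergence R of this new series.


Let w = z − z₀, so z = z₀ + w.
Then -2 − z = -2 − (z₀ + w) = (-2 − z₀) − w = 2 − w.
f(z) = 1/(2 − w) = (1/(2)) · 1/(1 − w/(2)) = Σ_{n≥0} w^n / (2)^(n+1).
So c_n = 1/(2)^(n+1):
  c_0 = 1/(2)^1 = 1/2.
  c_1 = 1/(2)^2 = 1/4.
The series is valid for |w/d| < 1, i.e. |z − z₀| < |d|.
Radius of convergence: R = |-2 − z₀| = |2| = 2 (distance from z₀ to the singularity z = -2).

c_0 = 1/2, c_1 = 1/4; R = 2.


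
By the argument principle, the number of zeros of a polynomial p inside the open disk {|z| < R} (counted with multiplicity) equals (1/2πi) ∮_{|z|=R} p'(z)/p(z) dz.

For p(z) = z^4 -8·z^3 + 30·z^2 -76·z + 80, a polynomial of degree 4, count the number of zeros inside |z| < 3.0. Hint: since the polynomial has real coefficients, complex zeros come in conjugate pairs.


The zeros of p are: 2, (1 + 3i), (1 - 3i), 4.
Their magnitudes are: 2, 3.162, 3.162, 4.
Zeros with |z| < R = 3.0: 2.
Count = 1.
By the argument principle, (1/2πi) ∮_{|z|=R} p'(z)/p(z) dz equals exactly this count.

Number of zeros inside |z| < 3.0: 1.


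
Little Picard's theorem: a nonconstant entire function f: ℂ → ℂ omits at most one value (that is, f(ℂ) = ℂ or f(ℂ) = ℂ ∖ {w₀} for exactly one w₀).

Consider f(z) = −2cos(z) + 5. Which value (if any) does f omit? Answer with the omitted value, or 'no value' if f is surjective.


Little Picard bounds the complement of f(ℂ) to at most one point.
cos is entire and surjective onto ℂ: for every w ∈ ℂ, cos(ζ) = w has a solution ζ ∈ ℂ (e.g., via the complex inverse arccos). With ζ = z this gives z = ζ/(1). Then -2·cos(z) takes every value in -2·ℂ = ℂ, and adding 5 is a bijection of ℂ. So f is surjective and omits no value. (Note: only on the real line is cos bounded by [−1, 1].)

Omitted value: no value.


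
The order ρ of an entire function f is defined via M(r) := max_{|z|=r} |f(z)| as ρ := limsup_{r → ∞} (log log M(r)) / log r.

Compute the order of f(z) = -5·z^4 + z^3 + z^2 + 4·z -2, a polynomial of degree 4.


|f(z)| ≤ Σ|c_k|·r^k = O(r^4) as r → ∞. Polynomial growth is O(e^{r^ε}) for every ε > 0 (since r^4/e^{r^ε} → 0), so ρ ≤ ε for all ε > 0, i.e. ρ = 0. Every nonconstant polynomial has order 0.
Therefore ρ = 0.

Order ρ = 0.


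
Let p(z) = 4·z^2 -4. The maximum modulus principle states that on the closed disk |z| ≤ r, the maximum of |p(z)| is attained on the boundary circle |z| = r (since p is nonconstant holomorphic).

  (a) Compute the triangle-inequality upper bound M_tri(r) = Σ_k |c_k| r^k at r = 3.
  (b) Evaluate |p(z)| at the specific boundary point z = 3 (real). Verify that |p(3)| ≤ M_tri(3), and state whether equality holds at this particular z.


Coefficients: c_0 = -4, c_1 = 0, c_2 = 4. Radius r = 3.
Part (a). Triangle bound: M_tri(r) = Σ_k |c_k| r^k
  = |-4|·3^0 + |0|·3^1 + |4|·3^2
  = 4 + 0 + 36 = 40.
This bounds M(r) := max_{|z|=r} |p(z)| from above; equality holds iff all terms c_k z^k can be made to align in phase at a single z on |z|=r.
Part (b). At z = 3 (real, on the circle |z| = r):
  p(3) = (-4)·3^0 + (0)·3^1 + (4)·3^2 = 32.
  |p(3)| = 32.
Check: |p(3)| = 32 ≤ 40 = M_tri(3). ✓ Equality does not hold at z = 3 (the coefficients have mixed signs, so the terms do not all align in phase there).

M_tri(3) = 40; |p(3)| = 32; equality at z=3: no.


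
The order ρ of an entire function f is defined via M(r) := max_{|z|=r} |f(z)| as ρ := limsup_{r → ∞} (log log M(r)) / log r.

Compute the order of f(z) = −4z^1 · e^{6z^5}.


M(r) = max_{|z|=r} |-4|·|z|^1·|e^{6z^5}| = 4·r^1 · e^{6r^5} (the factors attain their maxima compatibly on |z|=r). Then log M(r) = log 4 + 1·log r + 6r^5, dominated by the last term, so log log M(r) ~ 5·log r. The polynomial factor -4z^1 contributes only a log r term and does not affect the order. ρ = 5.
Therefore ρ = 5.

Order ρ = 5.


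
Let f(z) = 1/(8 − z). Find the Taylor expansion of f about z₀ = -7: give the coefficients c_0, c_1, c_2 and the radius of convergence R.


Let w = z − z₀, so z = z₀ + w.
Then 8 − z = 8 − (z₀ + w) = (8 − z₀) − w = 15 − w.
f(z) = 1/(15 − w) = (1/(15)) · 1/(1 − w/(15)) = Σ_{n≥0} w^n / (15)^(n+1).
So c_n = 1/(15)^(n+1):
  c_0 = 1/(15)^1 = 1/15.
  c_1 = 1/(15)^2 = 1/225.
  c_2 = 1/(15)^3 = 1/3375.
The series is valid for |w/d| < 1, i.e. |z − z₀| < |d|.
Radius of convergence: R = |8 − z₀| = |15| = 15 (distance from z₀ to the singularity z = 8).

c_0 = 1/15, c_1 = 1/225, c_2 = 1/3375; R = 15.


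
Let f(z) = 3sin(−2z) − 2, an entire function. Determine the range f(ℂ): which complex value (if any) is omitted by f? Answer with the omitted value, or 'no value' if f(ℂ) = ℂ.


Little Picard bounds the complement of f(ℂ) to at most one point.
sin is entire and surjective onto ℂ: for every w ∈ ℂ, sin(ζ) = w has a solution ζ ∈ ℂ (e.g., via the complex inverse arcsin). With ζ = −2z this gives z = ζ/(-2). Then 3·sin(−2z) takes every value in 3·ℂ = ℂ, and adding -2 is a bijection of ℂ. So f is surjective and omits no value. (Note: only on the real line is sin bounded by [−1, 1].)

Omitted value: no value.


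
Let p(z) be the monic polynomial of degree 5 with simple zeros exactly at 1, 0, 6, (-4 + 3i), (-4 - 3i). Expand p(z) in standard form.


The polynomial is p(z) = ∏_{α ∈ S} (z − α), where S = {1, 0, 6, (-4 + 3i), (-4 - 3i)}.
Expanding the product yields: p(z) = z^5 + z^4 -25·z^3 -127·z^2 + 150·z.
Note conjugate pairs combine to real quadratics: (z − (-4+3i))(z − (-4−3i)) = z² + 8z + 25.
The resulting polynomial has degree 5 and real coefficients as required.

p(z) = z^5 + z^4 -25·z^3 -127·z^2 + 150·z.


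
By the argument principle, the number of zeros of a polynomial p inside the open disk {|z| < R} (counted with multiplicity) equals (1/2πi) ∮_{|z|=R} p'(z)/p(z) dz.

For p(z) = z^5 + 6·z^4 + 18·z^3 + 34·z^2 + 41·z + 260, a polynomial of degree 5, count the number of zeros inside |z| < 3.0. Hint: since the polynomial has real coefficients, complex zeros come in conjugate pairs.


The zeros of p are: (1 + 2i), (1 - 2i), -4, (-2 + 3i), (-2 - 3i).
Their magnitudes are: 2.236, 2.236, 4, 3.606, 3.606.
Zeros with |z| < R = 3.0: (1 + 2i), (1 - 2i).
Count = 2.
By the argument principle, (1/2πi) ∮_{|z|=R} p'(z)/p(z) dz equals exactly this count.

Number of zeros inside |z| < 3.0: 2.


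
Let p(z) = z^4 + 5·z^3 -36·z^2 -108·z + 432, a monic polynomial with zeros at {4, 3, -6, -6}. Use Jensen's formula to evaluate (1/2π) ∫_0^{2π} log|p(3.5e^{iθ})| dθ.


Zeros: -6, -6, 3, 4; r = 3.5.
Inside |z| < r: 3. Outside (|z| ≥ r): -6, -6, 4.
p(0) = 432, so log|p(0)| = log(432) = 6.0684.
Apply Jensen: I(r) = log|p(0)| + Σ_k log(r/|z_k|), summed over zeros inside |z| < r.
  log(r/|z_k|) for z_k = 3: log(3.5/3) = 0.1542
  Outside zeros (-6, -6, 4) contribute nothing to the Jensen sum.
Sum over inside zeros: 0.1542.
I(r) = log|p(0)| + (inside sum) = 6.0684 + 0.1542 = 6.2226.
Note: since some zeros are outside |z| ≤ r, the simplified n·log(r) form does NOT apply — only the inside zeros contribute.

I(r) ≈ 6.2226.


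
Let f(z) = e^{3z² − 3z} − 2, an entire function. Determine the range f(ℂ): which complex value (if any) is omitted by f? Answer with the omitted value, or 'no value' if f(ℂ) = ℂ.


Little Picard bounds the complement of f(ℂ) to at most one point.
The exponent g(z) = 3z² − 3z is a nonconstant polynomial, hence surjective onto ℂ. So e^{g(z)} takes every value in {e^w : w ∈ ℂ} = ℂ ∖ {0}. Adding -2 shifts the range to ℂ ∖ {-2}. f omits exactly -2.

Omitted value: -2.


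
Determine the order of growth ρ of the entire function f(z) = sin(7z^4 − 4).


Write sin(w) = (e^{iw} ± e^{−iw})/(2 or 2i), so |sin(w)| ≤ e^{|w|}. With w = 7z^4 − 4, |w| ≤ 7r^4 + 4 on |z|=r, giving M(r) ≤ e^{7r^4 + 4} and ρ ≤ 4. For the lower bound, choose z on |z|=r with 7z^4 purely imaginary of modulus 7r^4; then |sin(7z^4 − 4)| grows like e^{7r^4}/2, so ρ ≥ 4. Hence ρ = 4.
Therefore ρ = 4.

Order ρ = 4.


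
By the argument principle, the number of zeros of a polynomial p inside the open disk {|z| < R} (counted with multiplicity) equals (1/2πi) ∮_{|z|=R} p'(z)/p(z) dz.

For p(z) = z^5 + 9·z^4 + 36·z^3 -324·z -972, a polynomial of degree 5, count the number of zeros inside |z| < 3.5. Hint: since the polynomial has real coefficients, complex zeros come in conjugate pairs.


The zeros of p are: (-3 + 3i), (-3 - 3i), 3, (-3 + 3i), (-3 - 3i).
Their magnitudes are: 4.243, 4.243, 3, 4.243, 4.243.
Zeros with |z| < R = 3.5: 3.
Count = 1.
By the argument principle, (1/2πi) ∮_{|z|=R} p'(z)/p(z) dz equals exactly this count.

Number of zeros inside |z| < 3.5: 1.


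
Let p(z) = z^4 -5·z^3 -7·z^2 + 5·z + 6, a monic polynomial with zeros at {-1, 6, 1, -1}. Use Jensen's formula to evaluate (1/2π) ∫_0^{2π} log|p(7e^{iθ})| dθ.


Zeros: -1, -1, 1, 6; r = 7.
Inside |z| < r: -1, -1, 1, 6. Outside (|z| ≥ r): ∅.
p(0) = 6, so log|p(0)| = log(6) = 1.7918.
Apply Jensen: I(r) = log|p(0)| + Σ_k log(r/|z_k|), summed over zeros inside |z| < r.
  log(r/|z_k|) for z_k = -1: log(7/1) = 1.9459
  log(r/|z_k|) for z_k = 6: log(7/6) = 0.1542
  log(r/|z_k|) for z_k = 1: log(7/1) = 1.9459
  log(r/|z_k|) for z_k = -1: log(7/1) = 1.9459
Sum over inside zeros: 5.9919.
I(r) = log|p(0)| + (inside sum) = 1.7918 + 5.9919 = 7.7836.
Closed form (all zeros inside, monic): I(r) = n·log(r) = 4·log(7) = 7.7836. ✓

I(r) ≈ 7.7836.


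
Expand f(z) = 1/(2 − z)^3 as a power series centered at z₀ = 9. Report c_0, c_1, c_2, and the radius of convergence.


Let w = z − z₀, so z = z₀ + w.
Then 2 − z = 2 − (z₀ + w) = (2 − z₀) − w = -7 − w.
f(z) = 1/(-7 − w)^3 = (1/(-7)^3) · (1 − w/(-7))^{−3}.
By the binomial series (1−u)^{−3} = Σ_{n≥0} C(n+2, 2) u^n for |u|<1, with u = w/(-7):
  c_n = C(n+2, 2) / (-7)^(n+3).
  c_0 = 1/(-7)^3 = -1/343.
  c_1 = 3/(-7)^4 = 3/2401.
  c_2 = 6/(-7)^5 = -6/16807.
The series is valid for |w/d| < 1, i.e. |z − z₀| < |d|.
Radius of convergence: R = |2 − z₀| = |-7| = 7 (distance from z₀ to the singularity z = 2).

c_0 = -1/343, c_1 = 3/2401, c_2 = -6/16807; R = 7.


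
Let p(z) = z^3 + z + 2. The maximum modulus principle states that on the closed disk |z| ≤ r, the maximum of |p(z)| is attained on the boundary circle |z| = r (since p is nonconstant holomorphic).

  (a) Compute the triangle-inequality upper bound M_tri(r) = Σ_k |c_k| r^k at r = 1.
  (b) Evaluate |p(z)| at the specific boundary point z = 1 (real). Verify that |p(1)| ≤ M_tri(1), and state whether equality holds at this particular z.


Coefficients: c_0 = 2, c_1 = 1, c_2 = 0, c_3 = 1. Radius r = 1.
Part (a). Triangle bound: M_tri(r) = Σ_k |c_k| r^k
  = |2|·1^0 + |1|·1^1 + |0|·1^2 + |1|·1^3
  = 2 + 1 + 0 + 1 = 4.
This bounds M(r) := max_{|z|=r} |p(z)| from above; equality holds iff all terms c_k z^k can be made to align in phase at a single z on |z|=r.
Part (b). At z = 1 (real, on the circle |z| = r):
  p(1) = (2)·1^0 + (1)·1^1 + (0)·1^2 + (1)·1^3 = 4.
  |p(1)| = 4.
Since all nonzero coefficients share the same sign, |p(1)| = 4 = M_tri(1); the triangle bound is attained at z = 1, so in fact M(r) = 4.

M_tri(1) = 4; |p(1)| = 4; equality at z=1: yes.


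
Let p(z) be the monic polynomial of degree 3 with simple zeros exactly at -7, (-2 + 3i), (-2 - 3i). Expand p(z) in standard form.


The polynomial is p(z) = ∏_{α ∈ S} (z − α), where S = {-7, (-2 + 3i), (-2 - 3i)}.
Expanding the product yields: p(z) = z^3 + 11·z^2 + 41·z + 91.
Note conjugate pairs combine to real quadratics: (z − (-2+3i))(z − (-2−3i)) = z² + 4z + 13.
The resulting polynomial has degree 3 and real coefficients as required.

p(z) = z^3 + 11·z^2 + 41·z + 91.


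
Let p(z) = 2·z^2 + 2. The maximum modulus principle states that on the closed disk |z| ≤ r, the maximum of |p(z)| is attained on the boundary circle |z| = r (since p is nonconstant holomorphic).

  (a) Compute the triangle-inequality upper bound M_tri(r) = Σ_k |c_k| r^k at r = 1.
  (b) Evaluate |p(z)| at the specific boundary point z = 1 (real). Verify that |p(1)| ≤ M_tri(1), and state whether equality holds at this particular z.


Coefficients: c_0 = 2, c_1 = 0, c_2 = 2. Radius r = 1.
Part (a). Triangle bound: M_tri(r) = Σ_k |c_k| r^k
  = |2|·1^0 + |0|·1^1 + |2|·1^2
  = 2 + 0 + 2 = 4.
This bounds M(r) := max_{|z|=r} |p(z)| from above; equality holds iff all terms c_k z^k can be made to align in phase at a single z on |z|=r.
Part (b). At z = 1 (real, on the circle |z| = r):
  p(1) = (2)·1^0 + (0)·1^1 + (2)·1^2 = 4.
  |p(1)| = 4.
Since all nonzero coefficients share the same sign, |p(1)| = 4 = M_tri(1); the triangle bound is attained at z = 1, so in fact M(r) = 4.

M_tri(1) = 4; |p(1)| = 4; equality at z=1: yes.


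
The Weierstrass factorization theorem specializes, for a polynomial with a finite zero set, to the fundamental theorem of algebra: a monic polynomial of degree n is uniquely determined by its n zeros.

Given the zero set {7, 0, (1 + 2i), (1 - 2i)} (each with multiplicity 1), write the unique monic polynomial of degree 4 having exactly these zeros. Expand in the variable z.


The polynomial is p(z) = ∏_{α ∈ S} (z − α), where S = {7, 0, (1 + 2i), (1 - 2i)}.
Expanding the product yields: p(z) = z^4 -9·z^3 + 19·z^2 -35·z.
Note conjugate pairs combine to real quadratics: (z − (1+2i))(z − (1−2i)) = z² − 2z + 5.
The resulting polynomial has degree 4 and real coefficients as required.

p(z) = z^4 -9·z^3 + 19·z^2 -35·z.


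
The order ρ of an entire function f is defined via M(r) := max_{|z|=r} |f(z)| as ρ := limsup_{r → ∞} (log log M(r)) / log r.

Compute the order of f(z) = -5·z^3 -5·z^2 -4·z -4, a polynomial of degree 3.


|f(z)| ≤ Σ|c_k|·r^k = O(r^3) as r → ∞. Polynomial growth is O(e^{r^ε}) for every ε > 0 (since r^3/e^{r^ε} → 0), so ρ ≤ ε for all ε > 0, i.e. ρ = 0. Every nonconstant polynomial has order 0.
Therefore ρ = 0.

Order ρ = 0.


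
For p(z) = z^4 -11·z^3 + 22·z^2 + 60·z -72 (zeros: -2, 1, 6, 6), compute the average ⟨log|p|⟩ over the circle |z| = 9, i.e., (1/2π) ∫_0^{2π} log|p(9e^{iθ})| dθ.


Zeros: -2, 1, 6, 6; r = 9.
Inside |z| < r: -2, 1, 6, 6. Outside (|z| ≥ r): ∅.
p(0) = -72, so log|p(0)| = log(72) = 4.2767.
Apply Jensen: I(r) = log|p(0)| + Σ_k log(r/|z_k|), summed over zeros inside |z| < r.
  log(r/|z_k|) for z_k = -2: log(9/2) = 1.5041
  log(r/|z_k|) for z_k = 1: log(9/1) = 2.1972
  log(r/|z_k|) for z_k = 6: log(9/6) = 0.4055
  log(r/|z_k|) for z_k = 6: log(9/6) = 0.4055
Sum over inside zeros: 4.5122.
I(r) = log|p(0)| + (inside sum) = 4.2767 + 4.5122 = 8.7889.
Closed form (all zeros inside, monic): I(r) = n·log(r) = 4·log(9) = 8.7889. ✓

I(r) ≈ 8.7889.


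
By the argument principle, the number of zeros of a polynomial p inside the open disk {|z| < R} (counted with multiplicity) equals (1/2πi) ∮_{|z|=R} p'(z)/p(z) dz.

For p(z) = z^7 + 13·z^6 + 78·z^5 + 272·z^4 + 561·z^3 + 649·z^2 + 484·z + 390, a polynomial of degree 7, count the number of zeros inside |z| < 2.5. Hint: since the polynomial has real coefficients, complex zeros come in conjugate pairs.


The zeros of p are: (-2 + 3i), (-2 - 3i), (-3 + 1i), (-3 - 1i), (0 + 1i), (0 - 1i), -3.
Their magnitudes are: 3.606, 3.606, 3.162, 3.162, 1, 1, 3.
Zeros with |z| < R = 2.5: (0 + 1i), (0 - 1i).
Count = 2.
By the argument principle, (1/2πi) ∮_{|z|=R} p'(z)/p(z) dz equals exactly this count.

Number of zeros inside |z| < 2.5: 2.


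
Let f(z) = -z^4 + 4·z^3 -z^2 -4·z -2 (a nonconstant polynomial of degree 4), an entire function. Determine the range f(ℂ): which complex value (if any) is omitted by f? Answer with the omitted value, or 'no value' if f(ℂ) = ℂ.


Little Picard bounds the complement of f(ℂ) to at most one point.
For every w ∈ ℂ, the equation p(z) − w = 0 is a nonconstant polynomial in z and hence has at least one root by the fundamental theorem of algebra. So p is surjective onto ℂ, omitting no value.

Omitted value: no value.


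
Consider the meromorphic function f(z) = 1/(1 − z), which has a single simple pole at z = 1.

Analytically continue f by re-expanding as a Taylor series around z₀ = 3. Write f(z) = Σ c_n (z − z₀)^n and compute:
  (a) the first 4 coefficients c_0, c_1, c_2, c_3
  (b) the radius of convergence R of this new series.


Let w = z − z₀, so z = z₀ + w.
Then 1 − z = 1 − (z₀ + w) = (1 − z₀) − w = -2 − w.
f(z) = 1/(-2 − w) = (1/(-2)) · 1/(1 − w/(-2)) = Σ_{n≥0} w^n / (-2)^(n+1).
So c_n = 1/(-2)^(n+1):
  c_0 = 1/(-2)^1 = -1/2.
  c_1 = 1/(-2)^2 = 1/4.
  c_2 = 1/(-2)^3 = -1/8.
  c_3 = 1/(-2)^4 = 1/16.
The series is valid for |w/d| < 1, i.e. |z − z₀| < |d|.
Radius of convergence: R = |1 − z₀| = |-2| = 2 (distance from z₀ to the singularity z = 1).

c_0 = -1/2, c_1 = 1/4, c_2 = -1/8, c_3 = 1/16; R = 2.


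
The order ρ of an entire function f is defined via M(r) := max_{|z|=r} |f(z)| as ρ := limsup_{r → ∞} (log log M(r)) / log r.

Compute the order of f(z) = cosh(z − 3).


cosh(w) is a linear combination of e^{iw} and e^{−iw} (or e^w, e^{−w} in the hyperbolic case), so |cosh(w)| ≤ e^{|w|}. With w = z − 3, |w| ≤ 1|z| + 3 = 1r + 3 on |z| = r, giving M(r) ≤ e^{1r + 3}, so ρ ≤ 1. On a suitable ray (z = it for sin/cos; z = t for sinh/cosh, t real → ∞), |cosh(z − 3)| grows like e^{1|t|}/2, so ρ ≥ 1. Hence ρ = 1.
Therefore ρ = 1.

Order ρ = 1.


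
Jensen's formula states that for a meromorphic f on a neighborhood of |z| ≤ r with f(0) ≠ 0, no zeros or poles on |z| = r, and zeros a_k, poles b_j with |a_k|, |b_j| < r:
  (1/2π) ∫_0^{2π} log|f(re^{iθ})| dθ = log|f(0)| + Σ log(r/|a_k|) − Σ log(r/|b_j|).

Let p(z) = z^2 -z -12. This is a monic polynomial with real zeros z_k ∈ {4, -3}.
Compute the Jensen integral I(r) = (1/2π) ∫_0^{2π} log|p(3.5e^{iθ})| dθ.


Zeros: -3, 4; r = 3.5.
Inside |z| < r: -3. Outside (|z| ≥ r): 4.
p(0) = -12, so log|p(0)| = log(12) = 2.4849.
Apply Jensen: I(r) = log|p(0)| + Σ_k log(r/|z_k|), summed over zeros inside |z| < r.
  log(r/|z_k|) for z_k = -3: log(3.5/3) = 0.1542
  Outside zeros (4) contribute nothing to the Jensen sum.
Sum over inside zeros: 0.1542.
I(r) = log|p(0)| + (inside sum) = 2.4849 + 0.1542 = 2.6391.
Note: since some zeros are outside |z| ≤ r, the simplified n·log(r) form does NOT apply — only the inside zeros contribute.

I(r) ≈ 2.6391.


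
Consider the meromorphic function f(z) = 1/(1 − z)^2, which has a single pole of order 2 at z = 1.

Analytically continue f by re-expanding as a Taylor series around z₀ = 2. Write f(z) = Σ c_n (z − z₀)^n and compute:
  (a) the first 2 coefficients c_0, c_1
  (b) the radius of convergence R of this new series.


Let w = z − z₀, so z = z₀ + w.
Then 1 − z = 1 − (z₀ + w) = (1 − z₀) − w = -1 − w.
f(z) = 1/(-1 − w)^2 = (1/(-1)^2) · (1 − w/(-1))^{−2}.
By the binomial series (1−u)^{−2} = Σ_{n≥0} C(n+1, 1) u^n for |u|<1, with u = w/(-1):
  c_n = C(n+1, 1) / (-1)^(n+2).
  c_0 = 1/(-1)^2 = 1.
  c_1 = 2/(-1)^3 = -2.
The series is valid for |w/d| < 1, i.e. |z − z₀| < |d|.
Radius of convergence: R = |1 − z₀| = |-1| = 1 (distance from z₀ to the singularity z = 1).

c_0 = 1, c_1 = -2; R = 1.


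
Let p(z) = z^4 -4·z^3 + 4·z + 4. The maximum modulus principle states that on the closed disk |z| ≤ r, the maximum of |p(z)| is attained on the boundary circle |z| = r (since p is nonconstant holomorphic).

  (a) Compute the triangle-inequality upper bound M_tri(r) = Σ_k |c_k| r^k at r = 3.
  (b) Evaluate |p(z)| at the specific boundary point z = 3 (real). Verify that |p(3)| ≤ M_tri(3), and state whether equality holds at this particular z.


Coefficients: c_0 = 4, c_1 = 4, c_2 = 0, c_3 = -4, c_4 = 1. Radius r = 3.
Part (a). Triangle bound: M_tri(r) = Σ_k |c_k| r^k
  = |4|·3^0 + |4|·3^1 + |0|·3^2 + |-4|·3^3 + |1|·3^4
  = 4 + 12 + 0 + 108 + 81 = 205.
This bounds M(r) := max_{|z|=r} |p(z)| from above; equality holds iff all terms c_k z^k can be made to align in phase at a single z on |z|=r.
Part (b). At z = 3 (real, on the circle |z| = r):
  p(3) = (4)·3^0 + (4)·3^1 + (0)·3^2 + (-4)·3^3 + (1)·3^4 = -11.
  |p(3)| = 11.
Check: |p(3)| = 11 ≤ 205 = M_tri(3). ✓ Equality does not hold at z = 3 (the coefficients have mixed signs, so the terms do not all align in phase there).

M_tri(3) = 205; |p(3)| = 11; equality at z=3: no.


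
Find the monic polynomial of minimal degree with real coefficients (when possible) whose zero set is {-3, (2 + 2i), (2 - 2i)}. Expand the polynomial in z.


The polynomial is p(z) = ∏_{α ∈ S} (z − α), where S = {-3, (2 + 2i), (2 - 2i)}.
Expanding the product yields: p(z) = z^3 -z^2 -4·z + 24.
Note conjugate pairs combine to real quadratics: (z − (2+2i))(z − (2−2i)) = z² − 4z + 8.
The resulting polynomial has degree 3 and real coefficients as required.

p(z) = z^3 -z^2 -4·z + 24.


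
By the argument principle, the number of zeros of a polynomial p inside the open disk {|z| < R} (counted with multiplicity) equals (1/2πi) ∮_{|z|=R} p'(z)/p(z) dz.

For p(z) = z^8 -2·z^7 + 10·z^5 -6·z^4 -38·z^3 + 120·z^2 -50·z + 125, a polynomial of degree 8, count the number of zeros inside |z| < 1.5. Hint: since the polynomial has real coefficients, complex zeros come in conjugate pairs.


The zeros of p are: (0 + 1i), (0 - 1i), (-2 + 1i), (-2 - 1i), (1 + 2i), (1 - 2i), (2 + 1i), (2 - 1i).
Their magnitudes are: 1, 1, 2.236, 2.236, 2.236, 2.236, 2.236, 2.236.
Zeros with |z| < R = 1.5: (0 + 1i), (0 - 1i).
Count = 2.
By the argument principle, (1/2πi) ∮_{|z|=R} p'(z)/p(z) dz equals exactly this count.

Number of zeros inside |z| < 1.5: 2.


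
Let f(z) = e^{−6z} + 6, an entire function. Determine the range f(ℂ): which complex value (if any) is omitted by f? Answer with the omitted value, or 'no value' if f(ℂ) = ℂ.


Little Picard bounds the complement of f(ℂ) to at most one point.
e^{−6z} is never zero on ℂ, so 1·e^{−6z} takes every value in ℂ ∖ {0}. Adding 6 shifts the range to ℂ ∖ {6}. Thus f omits exactly the value 6.

Omitted value: 6.


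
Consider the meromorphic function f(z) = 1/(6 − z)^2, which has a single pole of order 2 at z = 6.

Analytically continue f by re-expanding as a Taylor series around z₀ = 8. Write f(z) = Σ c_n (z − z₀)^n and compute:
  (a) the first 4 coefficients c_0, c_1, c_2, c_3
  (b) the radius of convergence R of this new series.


Let w = z − z₀, so z = z₀ + w.
Then 6 − z = 6 − (z₀ + w) = (6 − z₀) − w = -2 − w.
f(z) = 1/(-2 − w)^2 = (1/(-2)^2) · (1 − w/(-2))^{−2}.
By the binomial series (1−u)^{−2} = Σ_{n≥0} C(n+1, 1) u^n for |u|<1, with u = w/(-2):
  c_n = C(n+1, 1) / (-2)^(n+2).
  c_0 = 1/(-2)^2 = 1/4.
  c_1 = 2/(-2)^3 = -1/4.
  c_2 = 3/(-2)^4 = 3/16.
  c_3 = 4/(-2)^5 = -1/8.
The series is valid for |w/d| < 1, i.e. |z − z₀| < |d|.
Radius of convergence: R = |6 − z₀| = |-2| = 2 (distance from z₀ to the singularity z = 6).

c_0 = 1/4, c_1 = -1/4, c_2 = 3/16, c_3 = -1/8; R = 2.


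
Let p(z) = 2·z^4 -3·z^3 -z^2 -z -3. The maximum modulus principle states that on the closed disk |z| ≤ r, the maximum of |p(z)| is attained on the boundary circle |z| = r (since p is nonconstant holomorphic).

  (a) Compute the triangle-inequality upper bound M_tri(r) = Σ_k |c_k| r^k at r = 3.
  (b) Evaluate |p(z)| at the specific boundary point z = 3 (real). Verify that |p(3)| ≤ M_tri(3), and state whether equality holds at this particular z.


Coefficients: c_0 = -3, c_1 = -1, c_2 = -1, c_3 = -3, c_4 = 2. Radius r = 3.
Part (a). Triangle bound: M_tri(r) = Σ_k |c_k| r^k
  = |-3|·3^0 + |-1|·3^1 + |-1|·3^2 + |-3|·3^3 + |2|·3^4
  = 3 + 3 + 9 + 81 + 162 = 258.
This bounds M(r) := max_{|z|=r} |p(z)| from above; equality holds iff all terms c_k z^k can be made to align in phase at a single z on |z|=r.
Part (b). At z = 3 (real, on the circle |z| = r):
  p(3) = (-3)·3^0 + (-1)·3^1 + (-1)·3^2 + (-3)·3^3 + (2)·3^4 = 66.
  |p(3)| = 66.
Check: |p(3)| = 66 ≤ 258 = M_tri(3). ✓ Equality does not hold at z = 3 (the coefficients have mixed signs, so the terms do not all align in phase there).

M_tri(3) = 258; |p(3)| = 66; equality at z=3: no.


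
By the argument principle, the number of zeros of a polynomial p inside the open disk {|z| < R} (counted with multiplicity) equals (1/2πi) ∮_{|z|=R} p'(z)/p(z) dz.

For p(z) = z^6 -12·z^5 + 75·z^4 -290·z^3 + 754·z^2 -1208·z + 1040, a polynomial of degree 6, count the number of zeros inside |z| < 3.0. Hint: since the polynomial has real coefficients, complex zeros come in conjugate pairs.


The zeros of p are: (1 + 3i), (1 - 3i), (2 + 2i), (2 - 2i), (3 + 2i), (3 - 2i).
Their magnitudes are: 3.162, 3.162, 2.828, 2.828, 3.606, 3.606.
Zeros with |z| < R = 3.0: (2 + 2i), (2 - 2i).
Count = 2.
By the argument principle, (1/2πi) ∮_{|z|=R} p'(z)/p(z) dz equals exactly this count.

Number of zeros inside |z| < 3.0: 2.
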